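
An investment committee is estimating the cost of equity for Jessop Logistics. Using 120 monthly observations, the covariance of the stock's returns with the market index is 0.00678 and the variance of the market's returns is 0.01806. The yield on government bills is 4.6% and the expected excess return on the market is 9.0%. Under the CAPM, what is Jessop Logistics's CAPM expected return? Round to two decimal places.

β = Cov(R_i, R_m) / Var(R_m) = 0.00678 / 0.01806 = 0.3754
E(R) = R_f + β × MRP = 4.6% + 0.3754 × 9.0% = 7.98%

7.98%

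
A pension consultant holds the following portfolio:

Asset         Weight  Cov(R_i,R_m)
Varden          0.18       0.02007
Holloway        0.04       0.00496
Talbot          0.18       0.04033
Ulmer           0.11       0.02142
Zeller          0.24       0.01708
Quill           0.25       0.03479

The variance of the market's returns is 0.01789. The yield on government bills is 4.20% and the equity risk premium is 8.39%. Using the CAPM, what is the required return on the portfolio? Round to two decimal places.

16.50%

β_Varden = 0.02007 / 0.01789 = 1.1219
β_Holloway = 0.00496 / 0.01789 = 0.2772
β_Talbot = 0.04033 / 0.01789 = 2.2543
β_Ulmer = 0.02142 / 0.01789 = 1.1973
β_Zeller = 0.01708 / 0.01789 = 0.9547
β_Quill = 0.03479 / 0.01789 = 1.9447
β_P = Σ w_i β_i = 0.18×1.1219 + 0.04×0.2772 + 0.18×2.2543 + 0.11×1.1973 + 0.24×0.9547 + 0.25×1.9447 = 1.4658
E(R_P) = R_f + β_P × MRP = 4.20% + 1.4658 × 8.39% = 16.50%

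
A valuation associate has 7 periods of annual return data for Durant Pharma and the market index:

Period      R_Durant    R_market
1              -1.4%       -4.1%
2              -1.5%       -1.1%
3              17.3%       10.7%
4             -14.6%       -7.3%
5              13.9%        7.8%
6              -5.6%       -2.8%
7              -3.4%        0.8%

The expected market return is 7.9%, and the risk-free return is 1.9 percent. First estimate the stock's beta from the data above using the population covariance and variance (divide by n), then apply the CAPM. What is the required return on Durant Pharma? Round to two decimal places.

Mean R_i = (-1.4 − 1.5 + 17.3 − 14.6 + 13.9 − 5.6 − 3.4) / 7 = 0.6714%
Mean R_m = (-4.1 − 1.1 + 10.7 − 7.3 + 7.8 − 2.8 + 0.8) / 7 = 0.5714%
Σ(R_i − R̄_i)(R_m − R̄_m) = 417.7743  ⇒  Cov = 417.7743 / 7 = 59.6820
Σ(R_m − R̄_m)² = 252.8343  ⇒  Var(R_m) = 252.8343 / 7 = 36.1192
β = Cov / Var(R_m) = 59.6820 / 36.1192 = 1.6524
MRP = 7.9% − 1.9% = 6.00%
E(R) = R_f + β × MRP = 1.9% + 1.6524 × 6.0% = 11.81%

11.81%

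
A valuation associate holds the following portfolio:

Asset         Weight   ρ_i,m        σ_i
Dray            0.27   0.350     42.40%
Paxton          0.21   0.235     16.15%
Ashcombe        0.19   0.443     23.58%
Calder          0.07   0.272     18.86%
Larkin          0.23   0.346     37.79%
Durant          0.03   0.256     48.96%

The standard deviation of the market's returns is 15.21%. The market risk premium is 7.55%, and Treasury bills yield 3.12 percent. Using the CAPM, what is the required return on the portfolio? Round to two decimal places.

8.35%

β_Dray = 0.350 × 42.40% / 15.21% = 0.9757
β_Paxton = 0.235 × 16.15% / 15.21% = 0.2495
β_Ashcombe = 0.443 × 23.58% / 15.21% = 0.6868
β_Calder = 0.272 × 18.86% / 15.21% = 0.3373
β_Larkin = 0.346 × 37.79% / 15.21% = 0.8597
β_Durant = 0.256 × 48.96% / 15.21% = 0.8240
β_P = Σ w_i β_i = 0.27×0.9757 + 0.21×0.2495 + 0.19×0.6868 + 0.07×0.3373 + 0.23×0.8597 + 0.03×0.8240 = 0.6924
E(R_P) = R_f + β_P × MRP = 3.12% + 0.6924 × 7.55% = 8.35%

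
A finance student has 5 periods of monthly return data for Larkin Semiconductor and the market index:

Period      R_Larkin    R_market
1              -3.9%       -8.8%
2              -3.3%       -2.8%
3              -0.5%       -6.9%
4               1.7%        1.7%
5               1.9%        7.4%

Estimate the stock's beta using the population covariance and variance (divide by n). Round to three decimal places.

Mean R_i = (-3.9 − 3.3 − 0.5 + 1.7 + 1.9) / 5 = -0.8200%
Mean R_m = (-8.8 − 2.8 − 6.9 + 1.7 + 7.4) / 5 = -1.8800%
Σ(R_i − R̄_i)(R_m − R̄_m) = 56.2520  ⇒  Cov = 56.2520 / 5 = 11.2504
Σ(R_m − R̄_m)² = 172.8680  ⇒  Var(R_m) = 172.8680 / 5 = 34.5736
β = Cov / Var(R_m) = 11.2504 / 34.5736 = 0.3254

0.325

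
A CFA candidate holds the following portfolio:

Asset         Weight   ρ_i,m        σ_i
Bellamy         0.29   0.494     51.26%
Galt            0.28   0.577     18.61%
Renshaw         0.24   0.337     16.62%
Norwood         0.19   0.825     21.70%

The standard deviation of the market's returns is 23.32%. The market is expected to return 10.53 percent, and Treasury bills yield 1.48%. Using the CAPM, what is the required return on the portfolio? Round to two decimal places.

7.34%

β_Bellamy = 0.494 × 51.26% / 23.32% = 1.0859
β_Galt = 0.577 × 18.61% / 23.32% = 0.4605
β_Renshaw = 0.337 × 16.62% / 23.32% = 0.2402
β_Norwood = 0.825 × 21.70% / 23.32% = 0.7677
β_P = Σ w_i β_i = 0.29×1.0859 + 0.28×0.4605 + 0.24×0.2402 + 0.19×0.7677 = 0.6474
MRP = 10.53% − 1.48% = 9.05%
E(R_P) = R_f + β_P × MRP = 1.48% + 0.6474 × 9.05% = 7.34%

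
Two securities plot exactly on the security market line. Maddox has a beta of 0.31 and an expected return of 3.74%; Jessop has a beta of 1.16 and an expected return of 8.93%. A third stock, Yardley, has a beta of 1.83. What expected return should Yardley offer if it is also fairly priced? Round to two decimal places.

13.02%

MRP (SML slope) = (8.93% − 3.74%) / (1.16 − 0.31) = 5.19% / 0.85 = 6.1059%
R_f (intercept) = 3.74% − 0.31 × 6.1059% = 1.8472%
E(R_Yardley) = R_f + β × MRP = 1.8472% + 1.83 × 6.1059% = 13.02%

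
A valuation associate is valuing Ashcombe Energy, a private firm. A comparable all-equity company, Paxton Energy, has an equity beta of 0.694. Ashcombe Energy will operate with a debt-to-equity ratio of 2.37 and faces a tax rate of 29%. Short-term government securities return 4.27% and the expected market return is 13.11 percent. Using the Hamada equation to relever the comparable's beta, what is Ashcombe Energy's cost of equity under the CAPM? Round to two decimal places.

β_L = β_U × [1 + (1 − t)(D/E)] = 0.694 × [1 + (1 − 0.29) × 2.37]
    = 0.694 × [1 + 0.71 × 2.37] = 0.694 × 2.6827 = 1.8618
MRP = 13.11% − 4.27% = 8.84%
E(R) = R_f + β_L × MRP = 4.27% + 1.8618 × 8.84% = 20.73%

20.73%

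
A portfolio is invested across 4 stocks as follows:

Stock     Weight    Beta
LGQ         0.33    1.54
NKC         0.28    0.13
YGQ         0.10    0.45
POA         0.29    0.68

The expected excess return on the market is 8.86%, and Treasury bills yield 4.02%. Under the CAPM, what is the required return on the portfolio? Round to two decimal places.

10.99%

β_P = Σ w_i β_i = 0.33×1.54 + 0.28×0.13 + 0.10×0.45 + 0.29×0.68 = 0.7868
E(R_P) = R_f + β_P × MRP = 4.02% + 0.7868 × 8.86% = 10.99%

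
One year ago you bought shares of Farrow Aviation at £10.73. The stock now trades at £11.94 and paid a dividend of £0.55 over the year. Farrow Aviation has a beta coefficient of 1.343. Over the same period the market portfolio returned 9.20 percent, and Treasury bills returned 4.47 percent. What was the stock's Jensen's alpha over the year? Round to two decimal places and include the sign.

Realised HPR = (P1 + D1 − P0) / P0 = (11.94 + 0.55 − 10.73) / 10.73 = 1.76 / 10.73 = 16.4026%
MRP = 9.20% − 4.47% = 4.73%
CAPM required = R_f + β·MRP = 4.47% + 1.343 × 4.73% = 10.82239%
α = realised − required = 16.4026% − 10.82239% = +5.58%

+5.58%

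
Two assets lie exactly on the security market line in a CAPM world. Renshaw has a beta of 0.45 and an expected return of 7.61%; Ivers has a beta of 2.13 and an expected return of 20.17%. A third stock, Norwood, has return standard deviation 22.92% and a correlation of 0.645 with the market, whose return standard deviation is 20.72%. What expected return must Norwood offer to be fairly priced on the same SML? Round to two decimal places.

9.58%

MRP = (20.17% − 7.61%) / (2.13 − 0.45) = 7.4762%
R_f = 7.61% − 0.45 × 7.4762% = 4.2457%
β_Norwood = ρ·σ_i/σ_m = 0.645 × 22.92 / 20.72 = 0.7135
E(R_Norwood) = R_f + β × MRP = 4.2457% + 0.7135 × 7.4762% = 9.58%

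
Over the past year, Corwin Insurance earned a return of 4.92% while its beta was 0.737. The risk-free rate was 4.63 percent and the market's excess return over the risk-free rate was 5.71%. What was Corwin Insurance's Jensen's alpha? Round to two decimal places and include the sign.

CAPM benchmark = R_f + β(R_m − R_f) = 4.63% + 0.737 × 5.71% = 8.83827%
α = actual − benchmark = 4.92% − 8.83827% = -3.92%

-3.92%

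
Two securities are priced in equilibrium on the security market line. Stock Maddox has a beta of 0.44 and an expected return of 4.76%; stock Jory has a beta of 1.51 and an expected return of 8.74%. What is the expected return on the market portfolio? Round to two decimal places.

Both satisfy E(R) = R_f + β·MRP, so the slope of the SML is
MRP = (8.74% − 4.76%) / (1.51 − 0.44) = 3.98% / 1.07 = 3.7196%
R_f = E(R_Maddox) − β_Maddox·MRP = 4.76% − 0.44 × 3.7196% = 3.1234%
E(R_m) = R_f + MRP = 3.1234% + 3.7196% = 6.84%

6.84%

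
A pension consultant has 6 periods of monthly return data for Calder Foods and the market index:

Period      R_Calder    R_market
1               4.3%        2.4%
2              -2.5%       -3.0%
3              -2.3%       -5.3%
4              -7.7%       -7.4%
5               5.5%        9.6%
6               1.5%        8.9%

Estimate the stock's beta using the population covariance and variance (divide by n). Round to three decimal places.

0.583

Mean R_i = (4.3 − 2.5 − 2.3 − 7.7 + 5.5 + 1.5) / 6 = -0.2000%
Mean R_m = (2.4 − 3.0 − 5.3 − 7.4 + 9.6 + 8.9) / 6 = 0.8667%
Σ(R_i − R̄_i)(R_m − R̄_m) = 154.1800  ⇒  Cov = 154.1800 / 6 = 25.6967
Σ(R_m − R̄_m)² = 264.4733  ⇒  Var(R_m) = 264.4733 / 6 = 44.0789
β = Cov / Var(R_m) = 25.6967 / 44.0789 = 0.5830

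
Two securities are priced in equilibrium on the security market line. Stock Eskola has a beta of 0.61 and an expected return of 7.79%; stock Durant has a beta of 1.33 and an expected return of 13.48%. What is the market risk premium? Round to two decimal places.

7.90%

Both satisfy E(R) = R_f + β·MRP, so the slope of the SML is
MRP = (13.48% − 7.79%) / (1.33 − 0.61) = 5.69% / 0.72 = 7.9028%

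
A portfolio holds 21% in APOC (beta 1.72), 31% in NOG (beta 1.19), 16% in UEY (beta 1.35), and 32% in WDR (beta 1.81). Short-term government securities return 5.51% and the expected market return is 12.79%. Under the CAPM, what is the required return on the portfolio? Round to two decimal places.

16.61%

β_P = Σ w_i β_i = 0.21×1.72 + 0.31×1.19 + 0.16×1.35 + 0.32×1.81 = 1.5253
MRP = 12.79% − 5.51% = 7.28%
E(R_P) = R_f + β_P × MRP = 5.51% + 1.5253 × 7.28% = 16.61%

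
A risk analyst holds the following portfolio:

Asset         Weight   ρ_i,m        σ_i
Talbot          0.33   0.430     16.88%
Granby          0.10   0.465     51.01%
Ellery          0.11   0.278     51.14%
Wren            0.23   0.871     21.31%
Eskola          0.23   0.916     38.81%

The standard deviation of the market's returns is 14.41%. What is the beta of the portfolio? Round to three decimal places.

β_Talbot = 0.430 × 16.88% / 14.41% = 0.5037
β_Granby = 0.465 × 51.01% / 14.41% = 1.6461
β_Ellery = 0.278 × 51.14% / 14.41% = 0.9866
β_Wren = 0.871 × 21.31% / 14.41% = 1.2881
β_Eskola = 0.916 × 38.81% / 14.41% = 2.4670
β_P = Σ w_i β_i = 0.33×0.5037 + 0.10×1.6461 + 0.11×0.9866 + 0.23×1.2881 + 0.23×2.4670 = 1.3030

1.303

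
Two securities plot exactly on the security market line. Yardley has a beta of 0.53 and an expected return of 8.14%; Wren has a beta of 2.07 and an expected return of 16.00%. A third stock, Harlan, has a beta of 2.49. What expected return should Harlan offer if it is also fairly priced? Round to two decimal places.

MRP (SML slope) = (16.00% − 8.14%) / (2.07 − 0.53) = 7.86% / 1.54 = 5.1039%
R_f (intercept) = 8.14% − 0.53 × 5.1039% = 5.4349%
E(R_Harlan) = R_f + β × MRP = 5.4349% + 2.49 × 5.1039% = 18.14%

18.14%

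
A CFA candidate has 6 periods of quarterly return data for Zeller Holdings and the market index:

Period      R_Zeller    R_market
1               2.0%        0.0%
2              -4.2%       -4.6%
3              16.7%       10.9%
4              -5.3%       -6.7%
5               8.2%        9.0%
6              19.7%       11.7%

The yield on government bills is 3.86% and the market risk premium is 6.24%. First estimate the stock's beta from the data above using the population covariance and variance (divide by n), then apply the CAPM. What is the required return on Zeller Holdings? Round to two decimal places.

11.62%

Mean R_i = (2.0 − 4.2 + 16.7 − 5.3 + 8.2 + 19.7) / 6 = 6.1833%
Mean R_m = (0.0 − 4.6 + 10.9 − 6.7 + 9.0 + 11.7) / 6 = 3.3833%
Σ(R_i − R̄_i)(R_m − R̄_m) = 415.6283  ⇒  Cov = 415.6283 / 6 = 69.2714
Σ(R_m − R̄_m)² = 334.0683  ⇒  Var(R_m) = 334.0683 / 6 = 55.6781
β = Cov / Var(R_m) = 69.2714 / 55.6781 = 1.2441
E(R) = R_f + β × MRP = 3.86% + 1.2441 × 6.24% = 11.62%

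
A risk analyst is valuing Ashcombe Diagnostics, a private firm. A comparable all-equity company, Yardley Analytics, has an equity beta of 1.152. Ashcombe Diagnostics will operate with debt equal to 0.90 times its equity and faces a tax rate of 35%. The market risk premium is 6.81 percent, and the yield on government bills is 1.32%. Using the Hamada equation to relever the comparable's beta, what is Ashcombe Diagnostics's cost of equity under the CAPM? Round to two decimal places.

β_L = β_U × [1 + (1 − t)(D/E)] = 1.152 × [1 + (1 − 0.35) × 0.90]
    = 1.152 × [1 + 0.65 × 0.90] = 1.152 × 1.5850 = 1.8259
E(R) = R_f + β_L × MRP = 1.32% + 1.8259 × 6.81% = 13.75%

13.75%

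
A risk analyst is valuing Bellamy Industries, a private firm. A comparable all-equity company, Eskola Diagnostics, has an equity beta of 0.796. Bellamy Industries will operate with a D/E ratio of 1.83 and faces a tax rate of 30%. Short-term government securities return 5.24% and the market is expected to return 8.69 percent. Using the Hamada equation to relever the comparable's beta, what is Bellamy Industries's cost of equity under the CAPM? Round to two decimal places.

β_L = β_U × [1 + (1 − t)(D/E)] = 0.796 × [1 + (1 − 0.30) × 1.83]
    = 0.796 × [1 + 0.70 × 1.83] = 0.796 × 2.2810 = 1.8157
MRP = 8.69% − 5.24% = 3.45%
E(R) = R_f + β_L × MRP = 5.24% + 1.8157 × 3.45% = 11.50%

11.50%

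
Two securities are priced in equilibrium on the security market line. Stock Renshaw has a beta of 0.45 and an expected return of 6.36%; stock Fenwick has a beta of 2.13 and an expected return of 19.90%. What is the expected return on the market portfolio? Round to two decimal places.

10.79%

Both satisfy E(R) = R_f + β·MRP, so the slope of the SML is
MRP = (19.90% − 6.36%) / (2.13 − 0.45) = 13.54% / 1.68 = 8.0595%
R_f = E(R_Renshaw) − β_Renshaw·MRP = 6.36% − 0.45 × 8.0595% = 2.7332%
E(R_m) = R_f + MRP = 2.7332% + 8.0595% = 10.79%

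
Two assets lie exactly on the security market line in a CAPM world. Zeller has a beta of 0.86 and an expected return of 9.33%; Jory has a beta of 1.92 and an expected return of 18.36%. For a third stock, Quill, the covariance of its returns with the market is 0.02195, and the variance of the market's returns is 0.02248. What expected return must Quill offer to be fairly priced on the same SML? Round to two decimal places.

MRP = (18.36% − 9.33%) / (1.92 − 0.86) = 8.5189%
R_f = 9.33% − 0.86 × 8.5189% = 2.0037%
β_Quill = Cov / Var(R_m) = 0.02195 / 0.02248 = 0.9764
E(R_Quill) = R_f + β × MRP = 2.0037% + 0.9764 × 8.5189% = 10.32%

10.32%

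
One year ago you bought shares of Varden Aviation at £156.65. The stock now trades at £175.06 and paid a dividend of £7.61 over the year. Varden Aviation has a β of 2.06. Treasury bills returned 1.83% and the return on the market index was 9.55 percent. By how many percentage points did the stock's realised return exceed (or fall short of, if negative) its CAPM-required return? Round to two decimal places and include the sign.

Realised HPR = (P1 + D1 − P0) / P0 = (175.06 + 7.61 − 156.65) / 156.65 = 26.02 / 156.65 = 16.6103%
MRP = 9.55% − 1.83% = 7.72%
CAPM required = R_f + β·MRP = 1.83% + 2.06 × 7.72% = 17.7332%
α = realised − required = 16.6103% − 17.7332% = -1.12%

-1.12%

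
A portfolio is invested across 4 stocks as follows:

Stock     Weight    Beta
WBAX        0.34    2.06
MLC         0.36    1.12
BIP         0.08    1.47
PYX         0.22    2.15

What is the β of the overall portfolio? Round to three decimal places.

β_P = Σ w_i β_i = 0.34×2.06 + 0.36×1.12 + 0.08×1.47 + 0.22×2.15 = 1.6942

1.694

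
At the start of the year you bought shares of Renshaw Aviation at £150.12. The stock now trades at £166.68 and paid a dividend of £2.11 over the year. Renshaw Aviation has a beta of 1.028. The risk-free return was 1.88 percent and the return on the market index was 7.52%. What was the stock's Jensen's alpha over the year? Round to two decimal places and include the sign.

Realised HPR = (P1 + D1 − P0) / P0 = (166.68 + 2.11 − 150.12) / 150.12 = 18.67 / 150.12 = 12.4367%
MRP = 7.52% − 1.88% = 5.64%
CAPM required = R_f + β·MRP = 1.88% + 1.028 × 5.64% = 7.67792%
α = realised − required = 12.4367% − 7.67792% = +4.76%

+4.76%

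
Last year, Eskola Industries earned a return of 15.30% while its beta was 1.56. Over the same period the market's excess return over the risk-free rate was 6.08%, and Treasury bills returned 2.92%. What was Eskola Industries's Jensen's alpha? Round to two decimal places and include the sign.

+2.90%

CAPM benchmark = R_f + β(R_m − R_f) = 2.92% + 1.56 × 6.08% = 12.4048%
α = actual − benchmark = 15.30% − 12.4048% = +2.90%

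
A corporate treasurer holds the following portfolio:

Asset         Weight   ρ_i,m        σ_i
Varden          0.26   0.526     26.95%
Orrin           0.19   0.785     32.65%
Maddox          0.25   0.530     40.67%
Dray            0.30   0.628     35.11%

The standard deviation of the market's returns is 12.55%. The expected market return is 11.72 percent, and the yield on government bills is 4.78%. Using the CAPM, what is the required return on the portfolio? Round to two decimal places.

β_Varden = 0.526 × 26.95% / 12.55% = 1.1295
β_Orrin = 0.785 × 32.65% / 12.55% = 2.0423
β_Maddox = 0.530 × 40.67% / 12.55% = 1.7175
β_Dray = 0.628 × 35.11% / 12.55% = 1.7569
β_P = Σ w_i β_i = 0.26×1.1295 + 0.19×2.0423 + 0.25×1.7175 + 0.30×1.7569 = 1.6382
MRP = 11.72% − 4.78% = 6.94%
E(R_P) = R_f + β_P × MRP = 4.78% + 1.6382 × 6.94% = 16.15%

16.15%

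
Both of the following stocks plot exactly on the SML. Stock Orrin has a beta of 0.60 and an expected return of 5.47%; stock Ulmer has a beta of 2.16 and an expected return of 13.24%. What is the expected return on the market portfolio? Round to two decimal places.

7.46%

Both satisfy E(R) = R_f + β·MRP, so the slope of the SML is
MRP = (13.24% − 5.47%) / (2.16 − 0.60) = 7.77% / 1.56 = 4.9808%
R_f = E(R_Orrin) − β_Orrin·MRP = 5.47% − 0.60 × 4.9808% = 2.4815%
E(R_m) = R_f + MRP = 2.4815% + 4.9808% = 7.46%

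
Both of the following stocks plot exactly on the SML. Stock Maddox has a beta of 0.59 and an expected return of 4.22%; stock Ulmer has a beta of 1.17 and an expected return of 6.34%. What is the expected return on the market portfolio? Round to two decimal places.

5.72%

Both satisfy E(R) = R_f + β·MRP, so the slope of the SML is
MRP = (6.34% − 4.22%) / (1.17 − 0.59) = 2.12% / 0.58 = 3.6552%
R_f = E(R_Maddox) − β_Maddox·MRP = 4.22% − 0.59 × 3.6552% = 2.0634%
E(R_m) = R_f + MRP = 2.0634% + 3.6552% = 5.72%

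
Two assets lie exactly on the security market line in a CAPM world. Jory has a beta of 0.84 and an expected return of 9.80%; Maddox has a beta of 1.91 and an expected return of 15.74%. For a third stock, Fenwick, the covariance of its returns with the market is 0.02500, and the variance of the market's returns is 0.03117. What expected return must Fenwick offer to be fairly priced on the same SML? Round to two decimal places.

9.59%

MRP = (15.74% − 9.80%) / (1.91 − 0.84) = 5.5514%
R_f = 9.80% − 0.84 × 5.5514% = 5.1368%
β_Fenwick = Cov / Var(R_m) = 0.02500 / 0.03117 = 0.8021
E(R_Fenwick) = R_f + β × MRP = 5.1368% + 0.8021 × 5.5514% = 9.59%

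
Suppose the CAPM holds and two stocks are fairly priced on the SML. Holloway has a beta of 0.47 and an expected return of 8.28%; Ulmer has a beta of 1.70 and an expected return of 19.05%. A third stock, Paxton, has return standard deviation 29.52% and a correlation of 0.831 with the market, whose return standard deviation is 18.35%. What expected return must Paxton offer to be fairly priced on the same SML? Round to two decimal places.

15.87%

MRP = (19.05% − 8.28%) / (1.70 − 0.47) = 8.7561%
R_f = 8.28% − 0.47 × 8.7561% = 4.1646%
β_Paxton = ρ·σ_i/σ_m = 0.831 × 29.52 / 18.35 = 1.3368
E(R_Paxton) = R_f + β × MRP = 4.1646% + 1.3368 × 8.7561% = 15.87%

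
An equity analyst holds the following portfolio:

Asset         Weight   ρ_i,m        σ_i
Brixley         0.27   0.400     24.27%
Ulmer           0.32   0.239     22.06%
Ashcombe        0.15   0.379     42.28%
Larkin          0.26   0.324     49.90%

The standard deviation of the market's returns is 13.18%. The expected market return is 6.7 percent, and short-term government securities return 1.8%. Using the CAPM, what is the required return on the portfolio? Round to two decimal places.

β_Brixley = 0.400 × 24.27% / 13.18% = 0.7366
β_Ulmer = 0.239 × 22.06% / 13.18% = 0.4000
β_Ashcombe = 0.379 × 42.28% / 13.18% = 1.2158
β_Larkin = 0.324 × 49.90% / 13.18% = 1.2267
β_P = Σ w_i β_i = 0.27×0.7366 + 0.32×0.4000 + 0.15×1.2158 + 0.26×1.2267 = 0.8282
MRP = 6.7% − 1.8% = 4.90%
E(R_P) = R_f + β_P × MRP = 1.8% + 0.8282 × 4.9% = 5.86%

5.86%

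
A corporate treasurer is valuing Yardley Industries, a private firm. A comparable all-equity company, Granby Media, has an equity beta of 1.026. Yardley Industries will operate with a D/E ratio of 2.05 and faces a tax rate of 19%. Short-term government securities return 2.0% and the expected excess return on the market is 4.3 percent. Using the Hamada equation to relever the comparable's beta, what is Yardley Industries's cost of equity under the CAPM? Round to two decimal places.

13.74%

β_L = β_U × [1 + (1 − t)(D/E)] = 1.026 × [1 + (1 − 0.19) × 2.05]
    = 1.026 × [1 + 0.81 × 2.05] = 1.026 × 2.6605 = 2.7297
E(R) = R_f + β_L × MRP = 2.0% + 2.7297 × 4.3% = 13.74%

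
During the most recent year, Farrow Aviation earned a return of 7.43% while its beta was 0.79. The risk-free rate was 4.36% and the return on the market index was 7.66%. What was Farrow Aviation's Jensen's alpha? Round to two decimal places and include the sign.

Market excess return = 7.66% − 4.36% = 3.30%
CAPM benchmark = R_f + β(R_m − R_f) = 4.36% + 0.79 × 3.30% = 6.9670%
α = actual − benchmark = 7.43% − 6.9670% = +0.46%

+0.46%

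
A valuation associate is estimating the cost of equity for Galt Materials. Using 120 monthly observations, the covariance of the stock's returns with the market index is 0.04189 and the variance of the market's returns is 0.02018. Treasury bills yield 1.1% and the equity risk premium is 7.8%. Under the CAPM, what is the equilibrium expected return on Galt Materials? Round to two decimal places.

17.29%

β = Cov(R_i, R_m) / Var(R_m) = 0.04189 / 0.02018 = 2.0758
E(R) = R_f + β × MRP = 1.1% + 2.0758 × 7.8% = 17.29%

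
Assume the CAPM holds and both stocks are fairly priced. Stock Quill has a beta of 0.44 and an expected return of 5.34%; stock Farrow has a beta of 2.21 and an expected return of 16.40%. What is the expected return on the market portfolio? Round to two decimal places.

8.84%

Both satisfy E(R) = R_f + β·MRP, so the slope of the SML is
MRP = (16.40% − 5.34%) / (2.21 − 0.44) = 11.06% / 1.77 = 6.2486%
R_f = E(R_Quill) − β_Quill·MRP = 5.34% − 0.44 × 6.2486% = 2.5906%
E(R_m) = R_f + MRP = 2.5906% + 6.2486% = 8.84%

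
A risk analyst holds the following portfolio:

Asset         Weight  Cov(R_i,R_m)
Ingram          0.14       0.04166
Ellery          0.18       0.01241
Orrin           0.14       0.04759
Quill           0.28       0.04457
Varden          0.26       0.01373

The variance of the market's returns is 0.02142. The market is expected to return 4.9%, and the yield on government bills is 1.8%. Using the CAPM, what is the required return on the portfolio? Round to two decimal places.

β_Ingram = 0.04166 / 0.02142 = 1.9449
β_Ellery = 0.01241 / 0.02142 = 0.5794
β_Orrin = 0.04759 / 0.02142 = 2.2218
β_Quill = 0.04457 / 0.02142 = 2.0808
β_Varden = 0.01373 / 0.02142 = 0.6410
β_P = Σ w_i β_i = 0.14×1.9449 + 0.18×0.5794 + 0.14×2.2218 + 0.28×2.0808 + 0.26×0.6410 = 1.4369
MRP = 4.9% − 1.8% = 3.10%
E(R_P) = R_f + β_P × MRP = 1.8% + 1.4369 × 3.1% = 6.25%

6.25%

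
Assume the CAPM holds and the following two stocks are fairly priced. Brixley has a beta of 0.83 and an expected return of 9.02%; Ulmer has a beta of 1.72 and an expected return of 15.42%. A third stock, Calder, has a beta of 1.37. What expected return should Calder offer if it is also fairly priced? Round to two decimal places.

12.90%

MRP (SML slope) = (15.42% − 9.02%) / (1.72 − 0.83) = 6.40% / 0.89 = 7.1910%
R_f (intercept) = 9.02% − 0.83 × 7.1910% = 3.0515%
E(R_Calder) = R_f + β × MRP = 3.0515% + 1.37 × 7.1910% = 12.90%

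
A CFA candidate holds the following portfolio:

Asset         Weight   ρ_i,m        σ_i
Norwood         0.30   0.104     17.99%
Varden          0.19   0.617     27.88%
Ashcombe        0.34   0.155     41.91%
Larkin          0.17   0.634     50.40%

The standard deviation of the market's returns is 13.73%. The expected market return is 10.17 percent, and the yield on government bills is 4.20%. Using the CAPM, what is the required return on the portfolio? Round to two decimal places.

9.19%

β_Norwood = 0.104 × 17.99% / 13.73% = 0.1363
β_Varden = 0.617 × 27.88% / 13.73% = 1.2529
β_Ashcombe = 0.155 × 41.91% / 13.73% = 0.4731
β_Larkin = 0.634 × 50.40% / 13.73% = 2.3273
β_P = Σ w_i β_i = 0.30×0.1363 + 0.19×1.2529 + 0.34×0.4731 + 0.17×2.3273 = 0.8354
MRP = 10.17% − 4.20% = 5.97%
E(R_P) = R_f + β_P × MRP = 4.20% + 0.8354 × 5.97% = 9.19%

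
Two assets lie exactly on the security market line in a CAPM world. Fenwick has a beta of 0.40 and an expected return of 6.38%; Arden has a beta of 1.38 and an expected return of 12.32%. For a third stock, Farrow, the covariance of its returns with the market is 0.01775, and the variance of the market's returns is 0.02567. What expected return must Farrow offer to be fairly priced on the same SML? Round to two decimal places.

MRP = (12.32% − 6.38%) / (1.38 − 0.40) = 6.0612%
R_f = 6.38% − 0.40 × 6.0612% = 3.9555%
β_Farrow = Cov / Var(R_m) = 0.01775 / 0.02567 = 0.6915
E(R_Farrow) = R_f + β × MRP = 3.9555% + 0.6915 × 6.0612% = 8.15%

8.15%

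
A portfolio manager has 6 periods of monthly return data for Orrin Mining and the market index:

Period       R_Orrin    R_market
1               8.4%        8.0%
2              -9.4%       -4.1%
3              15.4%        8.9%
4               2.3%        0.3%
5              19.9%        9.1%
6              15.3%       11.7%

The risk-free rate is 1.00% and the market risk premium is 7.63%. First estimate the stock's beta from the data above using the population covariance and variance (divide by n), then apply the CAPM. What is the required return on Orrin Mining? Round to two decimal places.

Mean R_i = (8.4 − 9.4 + 15.4 + 2.3 + 19.9 + 15.3) / 6 = 8.6500%
Mean R_m = (8.0 − 4.1 + 8.9 + 0.3 + 9.1 + 11.7) / 6 = 5.6500%
Σ(R_i − R̄_i)(R_m − R̄_m) = 310.3550  ⇒  Cov = 310.3550 / 6 = 51.7258
Σ(R_m − R̄_m)² = 188.2750  ⇒  Var(R_m) = 188.2750 / 6 = 31.3792
β = Cov / Var(R_m) = 51.7258 / 31.3792 = 1.6484
E(R) = R_f + β × MRP = 1.00% + 1.6484 × 7.63% = 13.58%

13.58%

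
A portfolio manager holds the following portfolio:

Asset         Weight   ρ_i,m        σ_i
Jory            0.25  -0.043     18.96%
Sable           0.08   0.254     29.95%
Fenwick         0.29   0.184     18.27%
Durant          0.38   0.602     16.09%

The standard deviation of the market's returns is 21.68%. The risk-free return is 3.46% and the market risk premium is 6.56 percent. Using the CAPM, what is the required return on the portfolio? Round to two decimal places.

β_Jory = -0.043 × 18.96% / 21.68% = -0.0376
β_Sable = 0.254 × 29.95% / 21.68% = 0.3509
β_Fenwick = 0.184 × 18.27% / 21.68% = 0.1551
β_Durant = 0.602 × 16.09% / 21.68% = 0.4468
β_P = Σ w_i β_i = 0.25×-0.0376 + 0.08×0.3509 + 0.29×0.1551 + 0.38×0.4468 = 0.2334
E(R_P) = R_f + β_P × MRP = 3.46% + 0.2334 × 6.56% = 4.99%

4.99%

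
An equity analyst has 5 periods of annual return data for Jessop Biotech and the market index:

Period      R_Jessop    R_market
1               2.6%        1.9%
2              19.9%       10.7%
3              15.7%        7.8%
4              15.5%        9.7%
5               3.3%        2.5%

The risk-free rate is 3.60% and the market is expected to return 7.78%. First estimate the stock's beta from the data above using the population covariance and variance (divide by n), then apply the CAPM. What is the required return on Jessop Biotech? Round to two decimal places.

Mean R_i = (2.6 + 19.9 + 15.7 + 15.5 + 3.3) / 5 = 11.4000%
Mean R_m = (1.9 + 10.7 + 7.8 + 9.7 + 2.5) / 5 = 6.5200%
Σ(R_i − R̄_i)(R_m − R̄_m) = 127.2900  ⇒  Cov = 127.2900 / 5 = 25.4580
Σ(R_m − R̄_m)² = 66.7280  ⇒  Var(R_m) = 66.7280 / 5 = 13.3456
β = Cov / Var(R_m) = 25.4580 / 13.3456 = 1.9076
MRP = 7.78% − 3.60% = 4.18%
E(R) = R_f + β × MRP = 3.60% + 1.9076 × 4.18% = 11.57%

11.57%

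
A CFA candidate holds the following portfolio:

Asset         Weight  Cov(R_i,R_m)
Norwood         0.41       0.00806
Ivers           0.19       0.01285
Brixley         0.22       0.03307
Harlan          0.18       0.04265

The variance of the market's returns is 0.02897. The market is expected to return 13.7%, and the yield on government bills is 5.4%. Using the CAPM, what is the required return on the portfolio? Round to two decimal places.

11.33%

β_Norwood = 0.00806 / 0.02897 = 0.2782
β_Ivers = 0.01285 / 0.02897 = 0.4436
β_Brixley = 0.03307 / 0.02897 = 1.1415
β_Harlan = 0.04265 / 0.02897 = 1.4722
β_P = Σ w_i β_i = 0.41×0.2782 + 0.19×0.4436 + 0.22×1.1415 + 0.18×1.4722 = 0.7145
MRP = 13.7% − 5.4% = 8.30%
E(R_P) = R_f + β_P × MRP = 5.4% + 0.7145 × 8.3% = 11.33%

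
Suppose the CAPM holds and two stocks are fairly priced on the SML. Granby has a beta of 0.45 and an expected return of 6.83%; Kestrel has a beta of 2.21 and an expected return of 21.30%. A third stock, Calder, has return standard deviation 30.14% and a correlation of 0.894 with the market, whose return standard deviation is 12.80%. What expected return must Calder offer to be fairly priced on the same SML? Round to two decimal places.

MRP = (21.30% − 6.83%) / (2.21 − 0.45) = 8.2216%
R_f = 6.83% − 0.45 × 8.2216% = 3.1303%
β_Calder = ρ·σ_i/σ_m = 0.894 × 30.14 / 12.80 = 2.1051
E(R_Calder) = R_f + β × MRP = 3.1303% + 2.1051 × 8.2216% = 20.44%

20.44%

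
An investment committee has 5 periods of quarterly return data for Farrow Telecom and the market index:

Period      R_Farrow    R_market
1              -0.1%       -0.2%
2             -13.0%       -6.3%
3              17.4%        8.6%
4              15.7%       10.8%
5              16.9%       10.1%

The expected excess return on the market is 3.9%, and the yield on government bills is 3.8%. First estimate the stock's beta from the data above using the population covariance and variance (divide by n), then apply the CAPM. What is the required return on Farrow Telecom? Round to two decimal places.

10.72%

Mean R_i = (-0.1 − 13.0 + 17.4 + 15.7 + 16.9) / 5 = 7.3800%
Mean R_m = (-0.2 − 6.3 + 8.6 + 10.8 + 10.1) / 5 = 4.6000%
Σ(R_i − R̄_i)(R_m − R̄_m) = 402.0700  ⇒  Cov = 402.0700 / 5 = 80.4140
Σ(R_m − R̄_m)² = 226.5400  ⇒  Var(R_m) = 226.5400 / 5 = 45.3080
β = Cov / Var(R_m) = 80.4140 / 45.3080 = 1.7748
E(R) = R_f + β × MRP = 3.8% + 1.7748 × 3.9% = 10.72%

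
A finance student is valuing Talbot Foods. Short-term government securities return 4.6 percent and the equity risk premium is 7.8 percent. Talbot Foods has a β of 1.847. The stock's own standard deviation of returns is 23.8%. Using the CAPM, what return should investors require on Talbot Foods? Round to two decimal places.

19.01%

E(R) = R_f + β × MRP = 4.6% + 1.847 × 7.8% = 19.01%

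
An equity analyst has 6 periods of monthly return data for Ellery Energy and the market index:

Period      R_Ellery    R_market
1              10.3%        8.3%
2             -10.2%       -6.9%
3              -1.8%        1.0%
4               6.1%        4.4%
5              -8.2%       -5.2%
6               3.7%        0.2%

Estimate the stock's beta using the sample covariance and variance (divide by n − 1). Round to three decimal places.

1.373

Mean R_i = (10.3 − 10.2 − 1.8 + 6.1 − 8.2 + 3.7) / 6 = -0.0167%
Mean R_m = (8.3 − 6.9 + 1.0 + 4.4 − 5.2 + 0.2) / 6 = 0.3000%
Σ(R_i − R̄_i)(R_m − R̄_m) = 224.3200  ⇒  Cov = 224.3200 / 5 = 44.8640
Σ(R_m − R̄_m)² = 163.4000  ⇒  Var(R_m) = 163.4000 / 5 = 32.6800
β = Cov / Var(R_m) = 44.8640 / 32.6800 = 1.3728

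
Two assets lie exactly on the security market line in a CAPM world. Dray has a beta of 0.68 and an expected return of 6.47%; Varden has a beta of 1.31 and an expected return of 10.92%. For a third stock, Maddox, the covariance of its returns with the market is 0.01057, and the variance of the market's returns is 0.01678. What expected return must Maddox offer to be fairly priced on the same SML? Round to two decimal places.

MRP = (10.92% − 6.47%) / (1.31 − 0.68) = 7.0635%
R_f = 6.47% − 0.68 × 7.0635% = 1.6668%
β_Maddox = Cov / Var(R_m) = 0.01057 / 0.01678 = 0.6299
E(R_Maddox) = R_f + β × MRP = 1.6668% + 0.6299 × 7.0635% = 6.12%

6.12%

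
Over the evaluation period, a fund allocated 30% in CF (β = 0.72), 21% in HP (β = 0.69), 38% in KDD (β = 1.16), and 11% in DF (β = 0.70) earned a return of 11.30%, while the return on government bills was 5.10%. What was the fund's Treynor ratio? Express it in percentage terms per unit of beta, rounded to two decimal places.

7.06%

β_P = 0.30×0.72 + 0.21×0.69 + 0.38×1.16 + 0.11×0.70 = 0.8787
Treynor = (R_P − R_f) / β_P = (11.30% − 5.10%) / 0.8787 = 6.20% / 0.8787 = 7.06%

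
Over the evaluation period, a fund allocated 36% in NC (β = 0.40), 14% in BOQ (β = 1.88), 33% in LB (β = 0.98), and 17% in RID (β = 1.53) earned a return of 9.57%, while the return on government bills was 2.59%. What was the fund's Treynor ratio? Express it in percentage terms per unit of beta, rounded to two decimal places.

β_P = 0.36×0.40 + 0.14×1.88 + 0.33×0.98 + 0.17×1.53 = 0.9907
Treynor = (R_P − R_f) / β_P = (9.57% − 2.59%) / 0.9907 = 6.98% / 0.9907 = 7.05%

7.05%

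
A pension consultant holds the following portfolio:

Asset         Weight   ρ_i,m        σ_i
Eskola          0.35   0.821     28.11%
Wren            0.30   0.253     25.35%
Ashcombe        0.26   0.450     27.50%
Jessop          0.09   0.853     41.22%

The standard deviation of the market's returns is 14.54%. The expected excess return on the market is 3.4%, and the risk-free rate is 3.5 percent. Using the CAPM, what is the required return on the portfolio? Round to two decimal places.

7.33%

β_Eskola = 0.821 × 28.11% / 14.54% = 1.5872
β_Wren = 0.253 × 25.35% / 14.54% = 0.4411
β_Ashcombe = 0.450 × 27.50% / 14.54% = 0.8511
β_Jessop = 0.853 × 41.22% / 14.54% = 2.4182
β_P = Σ w_i β_i = 0.35×1.5872 + 0.30×0.4411 + 0.26×0.8511 + 0.09×2.4182 = 1.1268
E(R_P) = R_f + β_P × MRP = 3.5% + 1.1268 × 3.4% = 7.33%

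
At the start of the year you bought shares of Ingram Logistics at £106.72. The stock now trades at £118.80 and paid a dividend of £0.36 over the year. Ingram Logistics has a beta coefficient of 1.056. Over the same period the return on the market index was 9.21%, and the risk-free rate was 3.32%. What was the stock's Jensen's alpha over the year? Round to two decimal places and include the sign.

+2.12%

Realised HPR = (P1 + D1 − P0) / P0 = (118.80 + 0.36 − 106.72) / 106.72 = 12.44 / 106.72 = 11.6567%
MRP = 9.21% − 3.32% = 5.89%
CAPM required = R_f + β·MRP = 3.32% + 1.056 × 5.89% = 9.53984%
α = realised − required = 11.6567% − 9.53984% = +2.12%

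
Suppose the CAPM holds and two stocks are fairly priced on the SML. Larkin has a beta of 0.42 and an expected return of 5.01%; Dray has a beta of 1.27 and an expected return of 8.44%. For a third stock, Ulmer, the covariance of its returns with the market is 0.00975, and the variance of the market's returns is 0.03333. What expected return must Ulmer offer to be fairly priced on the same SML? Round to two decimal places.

MRP = (8.44% − 5.01%) / (1.27 − 0.42) = 4.0353%
R_f = 5.01% − 0.42 × 4.0353% = 3.3152%
β_Ulmer = Cov / Var(R_m) = 0.00975 / 0.03333 = 0.2925
E(R_Ulmer) = R_f + β × MRP = 3.3152% + 0.2925 × 4.0353% = 4.50%

4.50%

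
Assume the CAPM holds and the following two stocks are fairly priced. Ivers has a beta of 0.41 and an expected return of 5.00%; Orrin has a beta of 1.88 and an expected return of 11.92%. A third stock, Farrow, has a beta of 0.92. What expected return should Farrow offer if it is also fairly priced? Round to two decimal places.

MRP (SML slope) = (11.92% − 5.00%) / (1.88 − 0.41) = 6.92% / 1.47 = 4.7075%
R_f (intercept) = 5.00% − 0.41 × 4.7075% = 3.0699%
E(R_Farrow) = R_f + β × MRP = 3.0699% + 0.92 × 4.7075% = 7.40%

7.40%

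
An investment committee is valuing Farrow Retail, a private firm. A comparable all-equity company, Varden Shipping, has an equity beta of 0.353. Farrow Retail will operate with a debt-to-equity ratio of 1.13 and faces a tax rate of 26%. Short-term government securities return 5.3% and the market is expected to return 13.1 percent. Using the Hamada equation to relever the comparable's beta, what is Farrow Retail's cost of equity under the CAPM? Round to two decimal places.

β_L = β_U × [1 + (1 − t)(D/E)] = 0.353 × [1 + (1 − 0.26) × 1.13]
    = 0.353 × [1 + 0.74 × 1.13] = 0.353 × 1.8362 = 0.6482
MRP = 13.1% − 5.3% = 7.80%
E(R) = R_f + β_L × MRP = 5.3% + 0.6482 × 7.8% = 10.36%

10.36%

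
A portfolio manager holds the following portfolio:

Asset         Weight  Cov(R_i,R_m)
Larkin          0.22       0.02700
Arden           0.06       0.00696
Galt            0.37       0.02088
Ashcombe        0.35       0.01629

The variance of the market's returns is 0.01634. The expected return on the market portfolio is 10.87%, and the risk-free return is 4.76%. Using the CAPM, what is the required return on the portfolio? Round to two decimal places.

12.16%

β_Larkin = 0.02700 / 0.01634 = 1.6524
β_Arden = 0.00696 / 0.01634 = 0.4259
β_Galt = 0.02088 / 0.01634 = 1.2778
β_Ashcombe = 0.01629 / 0.01634 = 0.9969
β_P = Σ w_i β_i = 0.22×1.6524 + 0.06×0.4259 + 0.37×1.2778 + 0.35×0.9969 = 1.2108
MRP = 10.87% − 4.76% = 6.11%
E(R_P) = R_f + β_P × MRP = 4.76% + 1.2108 × 6.11% = 12.16%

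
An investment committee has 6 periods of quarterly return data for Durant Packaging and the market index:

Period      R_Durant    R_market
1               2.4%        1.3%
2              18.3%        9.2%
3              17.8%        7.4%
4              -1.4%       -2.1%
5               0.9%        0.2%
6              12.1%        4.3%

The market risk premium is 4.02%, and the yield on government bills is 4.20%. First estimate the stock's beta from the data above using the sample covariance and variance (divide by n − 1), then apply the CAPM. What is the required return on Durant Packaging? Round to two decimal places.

12.16%

Mean R_i = (2.4 + 18.3 + 17.8 − 1.4 + 0.9 + 12.1) / 6 = 8.3500%
Mean R_m = (1.3 + 9.2 + 7.4 − 2.1 + 0.2 + 4.3) / 6 = 3.3833%
Σ(R_i − R̄_i)(R_m − R̄_m) = 188.8450  ⇒  Cov = 188.8450 / 5 = 37.7690
Σ(R_m − R̄_m)² = 95.3483  ⇒  Var(R_m) = 95.3483 / 5 = 19.0697
β = Cov / Var(R_m) = 37.7690 / 19.0697 = 1.9806
E(R) = R_f + β × MRP = 4.20% + 1.9806 × 4.02% = 12.16%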